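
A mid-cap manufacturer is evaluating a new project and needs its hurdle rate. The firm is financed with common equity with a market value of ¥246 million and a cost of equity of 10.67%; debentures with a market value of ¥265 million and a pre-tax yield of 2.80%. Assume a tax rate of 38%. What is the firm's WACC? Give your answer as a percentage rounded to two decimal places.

6.04%

Total capital V = 246 + 265 = 511.
Equity: weight = 246/511 = 0.4814; cost = 10.67%.
Debentures: weight = 265/511 = 0.5186; after-tax cost = 2.8% × (1 − 38%) = 1.7360%.
WACC = 0.4814 × 10.6700% + 0.5186 × 1.7360% = 6.0369%.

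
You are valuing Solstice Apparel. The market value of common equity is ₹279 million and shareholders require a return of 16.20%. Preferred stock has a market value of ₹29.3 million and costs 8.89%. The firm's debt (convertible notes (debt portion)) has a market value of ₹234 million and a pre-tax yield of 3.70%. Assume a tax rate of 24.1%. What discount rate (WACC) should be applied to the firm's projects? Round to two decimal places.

Total capital V = 279 + 29.3 + 234 = 542.3.
Equity: weight = 279/542.3 = 0.5145; cost = 16.2%.
Preferred: weight = 29.3/542.3 = 0.0540; cost = 8.89%.
Convertible notes (debt portion): weight = 234/542.3 = 0.4315; after-tax cost = 3.7% × (1 − 24.1%) = 2.8083%.
WACC = 0.5145 × 16.2000% + 0.0540 × 8.8900% + 0.4315 × 2.8083% = 10.0266%.

10.03%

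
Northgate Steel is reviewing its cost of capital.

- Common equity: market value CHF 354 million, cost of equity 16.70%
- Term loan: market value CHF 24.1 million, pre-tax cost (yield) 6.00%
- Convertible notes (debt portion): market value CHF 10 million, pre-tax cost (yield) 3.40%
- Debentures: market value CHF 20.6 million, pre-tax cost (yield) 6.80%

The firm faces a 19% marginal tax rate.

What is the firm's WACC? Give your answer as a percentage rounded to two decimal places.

15.10%

Total capital V = 354 + 24.1 + 10 + 20.6 = 408.7.
Equity: weight = 354/408.7 = 0.8662; cost = 16.7%.
Term loan: weight = 24.1/408.7 = 0.0590; after-tax cost = 6% × (1 − 19%) = 4.8600%.
Convertible notes (debt portion): weight = 10/408.7 = 0.0245; after-tax cost = 3.4% × (1 − 19%) = 2.7540%.
Debentures: weight = 20.6/408.7 = 0.0504; after-tax cost = 6.8% × (1 − 19%) = 5.5080%.
WACC = 0.8662 × 16.7000% + 0.0590 × 4.8600% + 0.0245 × 2.7540% + 0.0504 × 5.5080% = 15.0965%.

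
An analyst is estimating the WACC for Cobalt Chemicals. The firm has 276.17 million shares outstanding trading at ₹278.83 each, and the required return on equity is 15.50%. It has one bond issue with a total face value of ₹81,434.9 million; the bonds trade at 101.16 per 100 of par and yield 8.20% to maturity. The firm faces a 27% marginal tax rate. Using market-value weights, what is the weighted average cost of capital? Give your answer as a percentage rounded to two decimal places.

10.58%

Market value of equity E = 278.83 × 276.17m = 77004.4811m. Market value of debt D = 81434.9m × 101.16/100 = 82379.54484m.
Total capital V = 77004.4811 + 82379.54484 = 159384.02594.
Equity: weight = 77004.4811/159384.02594 = 0.4831; cost = 15.5%.
Bonds outstanding: weight = 82379.54484/159384.02594 = 0.5169; after-tax cost = 8.2% × (1 − 27%) = 5.9860%.
WACC = 0.4831 × 15.5000% + 0.5169 × 5.9860% = 10.5826%.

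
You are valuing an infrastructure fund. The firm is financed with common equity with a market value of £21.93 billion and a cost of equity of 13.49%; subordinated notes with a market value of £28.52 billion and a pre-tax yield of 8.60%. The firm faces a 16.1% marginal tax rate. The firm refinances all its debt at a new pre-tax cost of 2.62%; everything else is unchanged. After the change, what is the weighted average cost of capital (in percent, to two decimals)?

7.11%

After the change:
Total capital V = 21.93 + 28.52 = 50.45.
Equity: weight = 21.93/50.45 = 0.4347; cost = 13.49%.
Subordinated notes: weight = 28.52/50.45 = 0.5653; after-tax cost = 2.62% × (1 − 16.1%) = 2.1982%.
WACC = 0.4347 × 13.4900% + 0.5653 × 2.1982% = 7.1066%.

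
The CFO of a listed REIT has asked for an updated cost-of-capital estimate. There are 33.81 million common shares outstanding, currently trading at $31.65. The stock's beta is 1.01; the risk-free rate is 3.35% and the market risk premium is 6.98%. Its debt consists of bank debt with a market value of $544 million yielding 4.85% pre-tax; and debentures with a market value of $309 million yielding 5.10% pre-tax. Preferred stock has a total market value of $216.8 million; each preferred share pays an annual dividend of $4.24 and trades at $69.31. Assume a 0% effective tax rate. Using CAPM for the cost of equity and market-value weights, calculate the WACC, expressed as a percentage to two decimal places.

7.79%

Cost of equity via CAPM: Re = 3.35% + 1.01 × 6.98% = 10.3998%.
Cost of preferred: Rp = 4.24 / 69.31 = 6.1174%.
Market value of equity E = 31.65 × 33.81m = 1070.0865m.
Total capital V = 1070.0865 + 216.8 + 544 + 309 = 2139.8865.
Equity: weight = 1070.0865/2139.8865 = 0.5001; cost = 10.3998%.
Preferred: weight = 216.8/2139.8865 = 0.1013; cost = 6.1174%.
Bank debt: weight = 544/2139.8865 = 0.2542; after-tax cost = 4.85% × (1 − 0%) = 4.8500%.
Debentures: weight = 309/2139.8865 = 0.1444; after-tax cost = 5.1% × (1 − 0%) = 5.1000%.
WACC = 0.5001 × 10.3998% + 0.1013 × 6.1174% + 0.2542 × 4.8500% + 0.1444 × 5.1000% = 7.7898%.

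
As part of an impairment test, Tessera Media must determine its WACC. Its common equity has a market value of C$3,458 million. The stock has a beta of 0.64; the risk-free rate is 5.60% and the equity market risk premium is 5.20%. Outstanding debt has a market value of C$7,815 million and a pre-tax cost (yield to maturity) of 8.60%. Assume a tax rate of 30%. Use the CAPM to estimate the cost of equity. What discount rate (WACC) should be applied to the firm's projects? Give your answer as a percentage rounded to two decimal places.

Cost of equity via CAPM: Re = 5.6% + 0.64 × 5.2% = 8.9280%.
Total capital V = 3458 + 7815 = 11273.
Equity: weight = 3458/11273 = 0.3068; cost = 8.928%.
Debt: weight = 7815/11273 = 0.6932; after-tax cost = 8.6% × (1 − 30%) = 6.0200%.
WACC = 0.3068 × 8.9280% + 0.6932 × 6.0200% = 6.9120%.

6.91%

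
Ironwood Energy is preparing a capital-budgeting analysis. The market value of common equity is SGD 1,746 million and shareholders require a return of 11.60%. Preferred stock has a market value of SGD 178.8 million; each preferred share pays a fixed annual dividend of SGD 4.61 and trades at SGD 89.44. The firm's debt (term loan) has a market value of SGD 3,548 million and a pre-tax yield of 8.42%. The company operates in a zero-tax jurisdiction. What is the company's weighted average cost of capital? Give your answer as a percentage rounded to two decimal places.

9.33%

Cost of preferred: Rp = 4.61 / 89.44 = 5.1543%.
Total capital V = 1746 + 178.8 + 3548 = 5472.8.
Equity: weight = 1746/5472.8 = 0.3190; cost = 11.6%.
Preferred: weight = 178.8/5472.8 = 0.0327; cost = 5.1543%.
Term loan: weight = 3548/5472.8 = 0.6483; after-tax cost = 8.42% × (1 − 0%) = 8.4200%.
WACC = 0.3190 × 11.6000% + 0.0327 × 5.1543% + 0.6483 × 8.4200% = 9.3278%.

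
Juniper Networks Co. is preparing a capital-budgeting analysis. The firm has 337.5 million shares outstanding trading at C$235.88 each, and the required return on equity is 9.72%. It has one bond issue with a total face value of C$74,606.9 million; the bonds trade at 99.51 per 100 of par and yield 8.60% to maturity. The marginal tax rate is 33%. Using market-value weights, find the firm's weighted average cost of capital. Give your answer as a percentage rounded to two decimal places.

7.81%

Market value of equity E = 235.88 × 337.5m = 79609.5m. Market value of debt D = 74606.9m × 99.51/100 = 74241.32619m.
Total capital V = 79609.5 + 74241.32619 = 153850.82619.
Equity: weight = 79609.5/153850.82619 = 0.5174; cost = 9.72%.
Bonds outstanding: weight = 74241.32619/153850.82619 = 0.4826; after-tax cost = 8.6% × (1 − 33%) = 5.7620%.
WACC = 0.5174 × 9.7200% + 0.4826 × 5.7620% = 7.8101%.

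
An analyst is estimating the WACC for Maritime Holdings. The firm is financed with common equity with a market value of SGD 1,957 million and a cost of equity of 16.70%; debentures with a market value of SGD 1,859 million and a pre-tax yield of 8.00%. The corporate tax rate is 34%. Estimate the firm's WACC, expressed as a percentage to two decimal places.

11.14%

Total capital V = 1957 + 1859 = 3816.
Equity: weight = 1957/3816 = 0.5128; cost = 16.7%.
Debentures: weight = 1859/3816 = 0.4872; after-tax cost = 8% × (1 − 34%) = 5.2800%.
WACC = 0.5128 × 16.7000% + 0.4872 × 5.2800% = 11.1366%.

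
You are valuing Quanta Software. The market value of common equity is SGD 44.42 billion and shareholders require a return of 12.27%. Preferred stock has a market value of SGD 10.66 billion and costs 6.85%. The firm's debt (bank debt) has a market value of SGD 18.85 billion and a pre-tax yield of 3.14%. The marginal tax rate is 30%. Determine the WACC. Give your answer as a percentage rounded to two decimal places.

8.92%

Total capital V = 44.42 + 10.66 + 18.85 = 73.93.
Equity: weight = 44.42/73.93 = 0.6008; cost = 12.27%.
Preferred: weight = 10.66/73.93 = 0.1442; cost = 6.85%.
Bank debt: weight = 18.85/73.93 = 0.2550; after-tax cost = 3.14% × (1 − 30%) = 2.1980%.
WACC = 0.6008 × 12.2700% + 0.1442 × 6.8500% + 0.2550 × 2.1980% = 8.9204%.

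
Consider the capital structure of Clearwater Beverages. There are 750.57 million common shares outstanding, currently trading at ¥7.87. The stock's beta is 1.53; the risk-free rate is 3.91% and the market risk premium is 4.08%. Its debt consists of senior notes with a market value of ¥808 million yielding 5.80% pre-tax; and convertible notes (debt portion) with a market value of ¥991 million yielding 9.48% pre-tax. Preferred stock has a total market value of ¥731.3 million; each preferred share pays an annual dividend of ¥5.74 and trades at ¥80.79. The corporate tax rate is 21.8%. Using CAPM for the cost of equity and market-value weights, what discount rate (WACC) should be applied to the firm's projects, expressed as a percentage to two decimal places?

Cost of equity via CAPM: Re = 3.91% + 1.53 × 4.08% = 10.1524%.
Cost of preferred: Rp = 5.74 / 80.79 = 7.1048%.
Market value of equity E = 7.87 × 750.57m = 5906.9859m.
Total capital V = 5906.9859 + 731.3 + 808 + 991 = 8437.2859.
Equity: weight = 5906.9859/8437.2859 = 0.7001; cost = 10.1524%.
Preferred: weight = 731.3/8437.2859 = 0.0867; cost = 7.1048%.
Senior notes: weight = 808/8437.2859 = 0.0958; after-tax cost = 5.8% × (1 − 21.8%) = 4.5356%.
Convertible notes (debt portion): weight = 991/8437.2859 = 0.1175; after-tax cost = 9.48% × (1 − 21.8%) = 7.4134%.
WACC = 0.7001 × 10.1524% + 0.0867 × 7.1048% + 0.0958 × 4.5356% + 0.1175 × 7.4134% = 9.0286%.

9.03%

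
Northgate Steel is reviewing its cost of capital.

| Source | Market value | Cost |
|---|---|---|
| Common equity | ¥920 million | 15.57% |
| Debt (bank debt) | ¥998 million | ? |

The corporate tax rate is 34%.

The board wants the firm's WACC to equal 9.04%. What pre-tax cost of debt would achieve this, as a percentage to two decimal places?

Total capital V = 920 + 998 = 1918.
Equity weight = 920/1918 = 0.4797.
Bank debt weight = 998/1918 = 0.5203.
Equity contribution = 0.4797 × 15.57% = 7.4684%.
Remaining for debt = 9.04% − 7.4684% = 1.5716%.
Rd × (1 − 34%) × 0.5203 = 1.5716%  ⇒  Rd = 4.5763%.

4.58%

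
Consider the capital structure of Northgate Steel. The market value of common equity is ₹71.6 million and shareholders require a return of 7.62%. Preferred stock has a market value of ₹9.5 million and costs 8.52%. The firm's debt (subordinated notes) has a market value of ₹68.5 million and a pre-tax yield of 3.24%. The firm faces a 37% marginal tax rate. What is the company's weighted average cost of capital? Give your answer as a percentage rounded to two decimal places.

Total capital V = 71.6 + 9.5 + 68.5 = 149.6.
Equity: weight = 71.6/149.6 = 0.4786; cost = 7.62%.
Preferred: weight = 9.5/149.6 = 0.0635; cost = 8.52%.
Subordinated notes: weight = 68.5/149.6 = 0.4579; after-tax cost = 3.24% × (1 − 37%) = 2.0412%.
WACC = 0.4786 × 7.6200% + 0.0635 × 8.5200% + 0.4579 × 2.0412% = 5.1227%.

5.12%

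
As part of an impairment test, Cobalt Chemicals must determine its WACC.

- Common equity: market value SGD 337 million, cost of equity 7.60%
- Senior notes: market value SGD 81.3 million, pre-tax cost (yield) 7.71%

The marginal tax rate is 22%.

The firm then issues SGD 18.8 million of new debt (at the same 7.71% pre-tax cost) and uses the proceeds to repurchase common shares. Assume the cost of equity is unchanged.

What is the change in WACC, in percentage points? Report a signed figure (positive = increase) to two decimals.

-0.07 pp

Current WACC:
Total capital V = 337 + 81.3 = 418.3.
Equity: weight = 337/418.3 = 0.8056; cost = 7.6%.
Senior notes: weight = 81.3/418.3 = 0.1944; after-tax cost = 7.71% × (1 − 22%) = 6.0138%.
WACC = 0.8056 × 7.6000% + 0.1944 × 6.0138% = 7.2917%.
After the change:
Total capital V = 318.2 + 100.1 = 418.3.
Equity: weight = 318.2/418.3 = 0.7607; cost = 7.6%.
Senior notes: weight = 100.1/418.3 = 0.2393; after-tax cost = 7.71% × (1 − 22%) = 6.0138%.
WACC = 0.7607 × 7.6000% + 0.2393 × 6.0138% = 7.2204%.
Change in WACC = 7.2204% − 7.2917% = -0.0713 pp.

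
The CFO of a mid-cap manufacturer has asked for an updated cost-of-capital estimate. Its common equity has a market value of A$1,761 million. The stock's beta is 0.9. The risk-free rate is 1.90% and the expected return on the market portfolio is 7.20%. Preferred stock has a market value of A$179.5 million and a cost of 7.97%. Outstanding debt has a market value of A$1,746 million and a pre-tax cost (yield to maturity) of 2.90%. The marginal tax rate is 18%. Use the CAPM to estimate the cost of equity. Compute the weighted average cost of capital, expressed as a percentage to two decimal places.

4.70%

Market risk premium = 7.2% − 1.9% = 5.3%.
Cost of equity via CAPM: Re = 1.9% + 0.9 × 5.3% = 6.6700%.
Total capital V = 1761 + 179.5 + 1746 = 3686.5.
Equity: weight = 1761/3686.5 = 0.4777; cost = 6.67%.
Preferred: weight = 179.5/3686.5 = 0.0487; cost = 7.97%.
Debt: weight = 1746/3686.5 = 0.4736; after-tax cost = 2.9% × (1 − 18%) = 2.3780%.
WACC = 0.4777 × 6.6700% + 0.0487 × 7.9700% + 0.4736 × 2.3780% = 4.7005%.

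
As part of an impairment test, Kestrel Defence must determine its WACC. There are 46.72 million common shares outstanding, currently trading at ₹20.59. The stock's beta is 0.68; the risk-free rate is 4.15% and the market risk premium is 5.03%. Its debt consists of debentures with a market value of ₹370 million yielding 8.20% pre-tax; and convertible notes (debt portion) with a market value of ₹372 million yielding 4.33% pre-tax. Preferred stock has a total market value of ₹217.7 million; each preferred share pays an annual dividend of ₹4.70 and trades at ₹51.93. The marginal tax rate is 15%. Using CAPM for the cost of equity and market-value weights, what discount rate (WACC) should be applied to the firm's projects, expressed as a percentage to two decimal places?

Cost of equity via CAPM: Re = 4.15% + 0.68 × 5.03% = 7.5704%.
Cost of preferred: Rp = 4.7 / 51.93 = 9.0506%.
Market value of equity E = 20.59 × 46.72m = 961.9648m.
Total capital V = 961.9648 + 217.7 + 370 + 372 = 1921.6648.
Equity: weight = 961.9648/1921.6648 = 0.5006; cost = 7.5704%.
Preferred: weight = 217.7/1921.6648 = 0.1133; cost = 9.0506%.
Debentures: weight = 370/1921.6648 = 0.1925; after-tax cost = 8.2% × (1 − 15%) = 6.9700%.
Convertible notes (debt portion): weight = 372/1921.6648 = 0.1936; after-tax cost = 4.33% × (1 − 15%) = 3.6805%.
WACC = 0.5006 × 7.5704% + 0.1133 × 9.0506% + 0.1925 × 6.9700% + 0.1936 × 3.6805% = 6.8695%.

6.87%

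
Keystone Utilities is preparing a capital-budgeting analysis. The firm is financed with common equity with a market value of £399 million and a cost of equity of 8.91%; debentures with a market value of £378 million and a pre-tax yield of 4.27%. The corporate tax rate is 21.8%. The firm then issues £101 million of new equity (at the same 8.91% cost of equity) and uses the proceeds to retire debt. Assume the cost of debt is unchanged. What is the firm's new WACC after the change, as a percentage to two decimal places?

6.92%

After the change:
Total capital V = 500 + 277 = 777.
Equity: weight = 500/777 = 0.6435; cost = 8.91%.
Debentures: weight = 277/777 = 0.3565; after-tax cost = 4.27% × (1 − 21.8%) = 3.3391%.
WACC = 0.6435 × 8.9100% + 0.3565 × 3.3391% = 6.9240%.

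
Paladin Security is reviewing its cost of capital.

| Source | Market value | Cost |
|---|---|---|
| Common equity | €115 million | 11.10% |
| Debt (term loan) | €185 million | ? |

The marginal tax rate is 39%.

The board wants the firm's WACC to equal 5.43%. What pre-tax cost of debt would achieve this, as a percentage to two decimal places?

3.12%

Total capital V = 115 + 185 = 300.
Equity weight = 115/300 = 0.3833.
Term loan weight = 185/300 = 0.6167.
Equity contribution = 0.3833 × 11.1% = 4.2550%.
Remaining for debt = 5.43% − 4.2550% = 1.1750%.
Rd × (1 − 39%) × 0.6167 = 1.1750%  ⇒  Rd = 3.1236%.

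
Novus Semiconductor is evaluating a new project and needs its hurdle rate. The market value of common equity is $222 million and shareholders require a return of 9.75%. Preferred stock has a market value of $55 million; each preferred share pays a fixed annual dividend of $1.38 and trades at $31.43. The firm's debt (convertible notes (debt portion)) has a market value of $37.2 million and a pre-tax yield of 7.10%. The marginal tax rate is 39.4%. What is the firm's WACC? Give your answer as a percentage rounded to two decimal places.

8.17%

Cost of preferred: Rp = 1.38 / 31.43 = 4.3907%.
Total capital V = 222 + 55 + 37.2 = 314.2.
Equity: weight = 222/314.2 = 0.7066; cost = 9.75%.
Preferred: weight = 55/314.2 = 0.1750; cost = 4.3907%.
Convertible notes (debt portion): weight = 37.2/314.2 = 0.1184; after-tax cost = 7.1% × (1 − 39.4%) = 4.3026%.
WACC = 0.7066 × 9.7500% + 0.1750 × 4.3907% + 0.1184 × 4.3026% = 8.1669%.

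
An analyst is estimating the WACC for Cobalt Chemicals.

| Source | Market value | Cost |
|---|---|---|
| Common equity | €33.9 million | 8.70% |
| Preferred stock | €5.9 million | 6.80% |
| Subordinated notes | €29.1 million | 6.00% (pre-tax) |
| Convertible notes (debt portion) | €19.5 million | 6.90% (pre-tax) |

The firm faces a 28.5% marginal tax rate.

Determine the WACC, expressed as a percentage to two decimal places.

Total capital V = 33.9 + 5.9 + 29.1 + 19.5 = 88.4.
Equity: weight = 33.9/88.4 = 0.3835; cost = 8.7%.
Preferred: weight = 5.9/88.4 = 0.0667; cost = 6.8%.
Subordinated notes: weight = 29.1/88.4 = 0.3292; after-tax cost = 6% × (1 − 28.5%) = 4.2900%.
Convertible notes (debt portion): weight = 19.5/88.4 = 0.2206; after-tax cost = 6.9% × (1 − 28.5%) = 4.9335%.
WACC = 0.3835 × 8.7000% + 0.0667 × 6.8000% + 0.3292 × 4.2900% + 0.2206 × 4.9335% = 6.2906%.

6.29%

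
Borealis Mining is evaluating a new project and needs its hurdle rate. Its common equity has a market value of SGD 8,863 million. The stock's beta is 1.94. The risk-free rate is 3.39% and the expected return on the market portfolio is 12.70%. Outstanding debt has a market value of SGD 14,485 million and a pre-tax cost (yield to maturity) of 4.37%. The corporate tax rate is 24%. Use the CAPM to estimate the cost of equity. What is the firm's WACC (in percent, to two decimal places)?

10.20%

Market risk premium = 12.7% − 3.39% = 9.31%.
Cost of equity via CAPM: Re = 3.39% + 1.94 × 9.31% = 21.4514%.
Total capital V = 8863 + 14485 = 23348.
Equity: weight = 8863/23348 = 0.3796; cost = 21.4514%.
Debt: weight = 14485/23348 = 0.6204; after-tax cost = 4.37% × (1 − 24%) = 3.3212%.
WACC = 0.3796 × 21.4514% + 0.6204 × 3.3212% = 10.2035%.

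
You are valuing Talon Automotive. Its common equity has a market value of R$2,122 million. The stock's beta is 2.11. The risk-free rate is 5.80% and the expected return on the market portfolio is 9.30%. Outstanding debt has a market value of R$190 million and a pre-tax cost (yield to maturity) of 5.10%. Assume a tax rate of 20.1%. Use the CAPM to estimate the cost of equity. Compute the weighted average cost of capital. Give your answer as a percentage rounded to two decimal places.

12.44%

Market risk premium = 9.3% − 5.8% = 3.5%.
Cost of equity via CAPM: Re = 5.8% + 2.11 × 3.5% = 13.1850%.
Total capital V = 2122 + 190 = 2312.
Equity: weight = 2122/2312 = 0.9178; cost = 13.185%.
Debt: weight = 190/2312 = 0.0822; after-tax cost = 5.1% × (1 − 20.1%) = 4.0749%.
WACC = 0.9178 × 13.1850% + 0.0822 × 4.0749% = 12.4363%.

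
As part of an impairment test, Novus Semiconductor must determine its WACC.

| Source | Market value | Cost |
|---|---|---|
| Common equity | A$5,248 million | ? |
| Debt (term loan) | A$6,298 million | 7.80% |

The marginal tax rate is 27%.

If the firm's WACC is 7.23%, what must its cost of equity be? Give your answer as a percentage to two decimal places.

9.07%

Total capital V = 5248 + 6298 = 11546.
Equity weight = 5248/11546 = 0.4545.
Term loan weight = 6298/11546 = 0.5455.
Debt contribution = 0.5455 × 7.8% × (1 − 27%) = 3.1059%.
Required equity contribution = 7.23% − 3.1059% = 4.1241%.
Re = 4.1241% / 0.4545 = 9.0733%.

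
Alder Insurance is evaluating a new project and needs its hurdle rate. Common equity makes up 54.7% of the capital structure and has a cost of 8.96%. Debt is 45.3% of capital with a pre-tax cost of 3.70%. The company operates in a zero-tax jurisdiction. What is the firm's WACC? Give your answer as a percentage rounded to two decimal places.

After-tax cost of debt = 3.7% × (1 − 0%) = 3.7000%.
WACC = 0.547 × 8.9600% + 0.453 × 3.7000% = 6.5772%.

6.58%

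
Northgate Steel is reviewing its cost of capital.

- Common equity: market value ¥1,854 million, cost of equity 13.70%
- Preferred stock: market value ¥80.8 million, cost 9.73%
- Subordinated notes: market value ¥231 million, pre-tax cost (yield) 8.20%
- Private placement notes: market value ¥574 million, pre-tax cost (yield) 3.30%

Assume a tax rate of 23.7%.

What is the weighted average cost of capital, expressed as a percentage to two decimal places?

Total capital V = 1854 + 80.8 + 231 + 574 = 2739.8.
Equity: weight = 1854/2739.8 = 0.6767; cost = 13.7%.
Preferred: weight = 80.8/2739.8 = 0.0295; cost = 9.73%.
Subordinated notes: weight = 231/2739.8 = 0.0843; after-tax cost = 8.2% × (1 − 23.7%) = 6.2566%.
Private placement notes: weight = 574/2739.8 = 0.2095; after-tax cost = 3.3% × (1 − 23.7%) = 2.5179%.
WACC = 0.6767 × 13.7000% + 0.0295 × 9.7300% + 0.0843 × 6.2566% + 0.2095 × 2.5179% = 10.6126%.

10.61%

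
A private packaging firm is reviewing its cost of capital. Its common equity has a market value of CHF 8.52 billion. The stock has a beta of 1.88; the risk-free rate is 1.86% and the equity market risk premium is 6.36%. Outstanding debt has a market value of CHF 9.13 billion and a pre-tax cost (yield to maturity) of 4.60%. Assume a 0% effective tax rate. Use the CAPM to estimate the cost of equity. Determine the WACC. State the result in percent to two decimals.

9.05%

Cost of equity via CAPM: Re = 1.86% + 1.88 × 6.36% = 13.8168%.
Total capital V = 8.52 + 9.13 = 17.65.
Equity: weight = 8.52/17.65 = 0.4827; cost = 13.8168%.
Debt: weight = 9.13/17.65 = 0.5173; after-tax cost = 4.6% × (1 − 0%) = 4.6000%.
WACC = 0.4827 × 13.8168% + 0.5173 × 4.6000% = 9.0491%.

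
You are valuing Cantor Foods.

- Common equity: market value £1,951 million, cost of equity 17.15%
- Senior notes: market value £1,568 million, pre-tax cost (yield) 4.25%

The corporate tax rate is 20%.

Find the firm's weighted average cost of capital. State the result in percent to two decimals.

Total capital V = 1951 + 1568 = 3519.
Equity: weight = 1951/3519 = 0.5544; cost = 17.15%.
Senior notes: weight = 1568/3519 = 0.4456; after-tax cost = 4.25% × (1 − 20%) = 3.4000%.
WACC = 0.5544 × 17.1500% + 0.4456 × 3.4000% = 11.0233%.

11.02%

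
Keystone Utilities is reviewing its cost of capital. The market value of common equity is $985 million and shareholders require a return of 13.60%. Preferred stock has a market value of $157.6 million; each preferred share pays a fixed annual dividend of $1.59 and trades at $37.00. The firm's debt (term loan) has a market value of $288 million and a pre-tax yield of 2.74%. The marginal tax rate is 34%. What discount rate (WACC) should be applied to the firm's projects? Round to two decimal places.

10.20%

Cost of preferred: Rp = 1.59 / 37.0 = 4.2973%.
Total capital V = 985 + 157.6 + 288 = 1430.6.
Equity: weight = 985/1430.6 = 0.6885; cost = 13.6%.
Preferred: weight = 157.6/1430.6 = 0.1102; cost = 4.2973%.
Term loan: weight = 288/1430.6 = 0.2013; after-tax cost = 2.74% × (1 − 34%) = 1.8084%.
WACC = 0.6885 × 13.6000% + 0.1102 × 4.2973% + 0.2013 × 1.8084% = 10.2014%.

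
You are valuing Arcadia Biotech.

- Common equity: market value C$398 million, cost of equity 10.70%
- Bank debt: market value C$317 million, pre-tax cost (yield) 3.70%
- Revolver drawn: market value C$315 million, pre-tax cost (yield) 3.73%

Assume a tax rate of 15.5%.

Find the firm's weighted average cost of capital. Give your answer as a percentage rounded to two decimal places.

Total capital V = 398 + 317 + 315 = 1030.
Equity: weight = 398/1030 = 0.3864; cost = 10.7%.
Bank debt: weight = 317/1030 = 0.3078; after-tax cost = 3.7% × (1 − 15.5%) = 3.1265%.
Revolver drawn: weight = 315/1030 = 0.3058; after-tax cost = 3.73% × (1 − 15.5%) = 3.1519%.
WACC = 0.3864 × 10.7000% + 0.3078 × 3.1265% + 0.3058 × 3.1519% = 6.0607%.

6.06%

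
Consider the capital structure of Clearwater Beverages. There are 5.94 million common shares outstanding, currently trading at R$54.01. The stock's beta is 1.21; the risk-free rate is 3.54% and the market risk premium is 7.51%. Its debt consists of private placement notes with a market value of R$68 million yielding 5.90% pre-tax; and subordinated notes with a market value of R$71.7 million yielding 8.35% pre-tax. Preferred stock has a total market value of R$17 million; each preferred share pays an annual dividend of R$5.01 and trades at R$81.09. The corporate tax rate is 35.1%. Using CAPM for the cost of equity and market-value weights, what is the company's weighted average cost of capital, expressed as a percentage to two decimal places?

10.06%

Cost of equity via CAPM: Re = 3.54% + 1.21 × 7.51% = 12.6271%.
Cost of preferred: Rp = 5.01 / 81.09 = 6.1783%.
Market value of equity E = 54.01 × 5.94m = 320.8194m.
Total capital V = 320.8194 + 17 + 68 + 71.7 = 477.5194.
Equity: weight = 320.8194/477.5194 = 0.6718; cost = 12.6271%.
Preferred: weight = 17/477.5194 = 0.0356; cost = 6.1783%.
Private placement notes: weight = 68/477.5194 = 0.1424; after-tax cost = 5.9% × (1 − 35.1%) = 3.8291%.
Subordinated notes: weight = 71.7/477.5194 = 0.1502; after-tax cost = 8.35% × (1 − 35.1%) = 5.4192%.
WACC = 0.6718 × 12.6271% + 0.0356 × 6.1783% + 0.1424 × 3.8291% + 0.1502 × 5.4192% = 10.0624%.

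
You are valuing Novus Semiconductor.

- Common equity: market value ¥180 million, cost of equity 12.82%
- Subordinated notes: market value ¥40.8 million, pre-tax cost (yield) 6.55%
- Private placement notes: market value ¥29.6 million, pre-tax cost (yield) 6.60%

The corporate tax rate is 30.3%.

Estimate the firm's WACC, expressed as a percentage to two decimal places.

Total capital V = 180 + 40.8 + 29.6 = 250.4.
Equity: weight = 180/250.4 = 0.7188; cost = 12.82%.
Subordinated notes: weight = 40.8/250.4 = 0.1629; after-tax cost = 6.55% × (1 − 30.3%) = 4.5654%.
Private placement notes: weight = 29.6/250.4 = 0.1182; after-tax cost = 6.6% × (1 − 30.3%) = 4.6002%.
WACC = 0.7188 × 12.8200% + 0.1629 × 4.5654% + 0.1182 × 4.6002% = 10.5033%.

10.50%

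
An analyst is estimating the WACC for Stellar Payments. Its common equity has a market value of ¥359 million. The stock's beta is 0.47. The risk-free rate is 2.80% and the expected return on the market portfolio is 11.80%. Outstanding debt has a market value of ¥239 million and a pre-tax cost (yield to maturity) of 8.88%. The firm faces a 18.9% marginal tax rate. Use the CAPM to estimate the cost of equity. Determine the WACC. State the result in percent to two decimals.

Market risk premium = 11.8% − 2.8% = 9.0%.
Cost of equity via CAPM: Re = 2.8% + 0.47 × 9.0% = 7.0300%.
Total capital V = 359 + 239 = 598.
Equity: weight = 359/598 = 0.6003; cost = 7.03%.
Debt: weight = 239/598 = 0.3997; after-tax cost = 8.88% × (1 − 18.9%) = 7.2017%.
WACC = 0.6003 × 7.0300% + 0.3997 × 7.2017% = 7.0986%.

7.10%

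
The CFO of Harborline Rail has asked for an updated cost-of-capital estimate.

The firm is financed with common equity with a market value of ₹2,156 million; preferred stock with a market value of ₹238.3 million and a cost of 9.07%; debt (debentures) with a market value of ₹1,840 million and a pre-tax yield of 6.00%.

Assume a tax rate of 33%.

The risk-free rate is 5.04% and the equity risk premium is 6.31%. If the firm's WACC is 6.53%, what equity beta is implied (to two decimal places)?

Total capital V = 2156 + 238.3 + 1840 = 4234.3.
Equity weight = 2156/4234.3 = 0.5092.
Preferred weight = 238.3/4234.3 = 0.0563.
Debentures weight = 1840/4234.3 = 0.4345.
Debt contribution = 0.4345 × 6% × (1 − 33%) = 1.7469%.
Preferred contribution = 0.0563 × 9.07% = 0.5104%.
Required equity contribution = 6.53% − 2.2573% = 4.2727%  ⇒  Re = 8.3914%.
CAPM: 8.3914% = 5.04% + β × 6.31%  ⇒  β = 0.5311.

0.53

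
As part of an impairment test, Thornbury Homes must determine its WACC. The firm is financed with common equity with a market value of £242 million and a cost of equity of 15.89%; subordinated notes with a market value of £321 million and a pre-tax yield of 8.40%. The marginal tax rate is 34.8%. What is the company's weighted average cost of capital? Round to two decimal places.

Total capital V = 242 + 321 = 563.
Equity: weight = 242/563 = 0.4298; cost = 15.89%.
Subordinated notes: weight = 321/563 = 0.5702; after-tax cost = 8.4% × (1 − 34.8%) = 5.4768%.
WACC = 0.4298 × 15.8900% + 0.5702 × 5.4768% = 9.9528%.

9.95%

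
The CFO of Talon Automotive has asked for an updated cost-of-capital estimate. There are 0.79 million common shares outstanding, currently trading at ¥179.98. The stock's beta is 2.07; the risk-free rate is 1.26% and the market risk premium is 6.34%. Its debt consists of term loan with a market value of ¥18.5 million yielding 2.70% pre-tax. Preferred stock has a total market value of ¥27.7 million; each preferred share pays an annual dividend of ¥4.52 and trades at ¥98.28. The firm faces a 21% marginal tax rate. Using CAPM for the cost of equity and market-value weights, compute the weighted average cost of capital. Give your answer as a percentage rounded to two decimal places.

11.74%

Cost of equity via CAPM: Re = 1.26% + 2.07 × 6.34% = 14.3838%.
Cost of preferred: Rp = 4.52 / 98.28 = 4.5991%.
Market value of equity E = 179.98 × 0.79m = 142.1842m.
Total capital V = 142.1842 + 27.7 + 18.5 = 188.3842.
Equity: weight = 142.1842/188.3842 = 0.7548; cost = 14.3838%.
Preferred: weight = 27.7/188.3842 = 0.1470; cost = 4.5991%.
Term loan: weight = 18.5/188.3842 = 0.0982; after-tax cost = 2.7% × (1 − 21%) = 2.1330%.
WACC = 0.7548 × 14.3838% + 0.1470 × 4.5991% + 0.0982 × 2.1330% = 11.7420%.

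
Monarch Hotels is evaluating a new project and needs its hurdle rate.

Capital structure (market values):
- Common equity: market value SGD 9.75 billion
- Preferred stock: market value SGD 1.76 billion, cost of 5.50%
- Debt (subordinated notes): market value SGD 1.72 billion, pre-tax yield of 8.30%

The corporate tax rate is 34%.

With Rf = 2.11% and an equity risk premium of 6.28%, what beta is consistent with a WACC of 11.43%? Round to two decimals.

Total capital V = 9.75 + 1.76 + 1.72 = 13.23.
Equity weight = 9.75/13.23 = 0.7370.
Preferred weight = 1.76/13.23 = 0.1330.
Subordinated notes weight = 1.72/13.23 = 0.1300.
Debt contribution = 0.1300 × 8.3% × (1 − 34%) = 0.7122%.
Preferred contribution = 0.1330 × 5.5% = 0.7317%.
Required equity contribution = 11.43% − 1.4439% = 9.9861%  ⇒  Re = 13.5504%.
CAPM: 13.5504% = 2.11% + β × 6.28%  ⇒  β = 1.8217.

1.82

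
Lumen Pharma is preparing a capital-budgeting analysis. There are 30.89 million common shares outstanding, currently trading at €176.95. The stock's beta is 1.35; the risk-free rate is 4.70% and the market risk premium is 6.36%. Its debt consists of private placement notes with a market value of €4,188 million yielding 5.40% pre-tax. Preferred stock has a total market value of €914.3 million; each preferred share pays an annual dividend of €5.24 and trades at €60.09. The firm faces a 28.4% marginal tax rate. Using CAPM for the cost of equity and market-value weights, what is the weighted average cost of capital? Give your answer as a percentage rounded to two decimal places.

Cost of equity via CAPM: Re = 4.7% + 1.35 × 6.36% = 13.2860%.
Cost of preferred: Rp = 5.24 / 60.09 = 8.7203%.
Market value of equity E = 176.95 × 30.89m = 5465.9855m.
Total capital V = 5465.9855 + 914.3 + 4188 = 10568.2855.
Equity: weight = 5465.9855/10568.2855 = 0.5172; cost = 13.286%.
Preferred: weight = 914.3/10568.2855 = 0.0865; cost = 8.7203%.
Private placement notes: weight = 4188/10568.2855 = 0.3963; after-tax cost = 5.4% × (1 − 28.4%) = 3.8664%.
WACC = 0.5172 × 13.2860% + 0.0865 × 8.7203% + 0.3963 × 3.8664% = 9.1582%.

9.16%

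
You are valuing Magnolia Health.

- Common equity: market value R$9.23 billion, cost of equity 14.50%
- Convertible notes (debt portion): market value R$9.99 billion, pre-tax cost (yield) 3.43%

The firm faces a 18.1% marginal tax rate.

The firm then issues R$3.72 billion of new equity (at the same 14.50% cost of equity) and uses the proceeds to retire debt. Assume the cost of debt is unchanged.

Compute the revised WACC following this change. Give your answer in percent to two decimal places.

After the change:
Total capital V = 12.95 + 6.27 = 19.22.
Equity: weight = 12.95/19.22 = 0.6738; cost = 14.5%.
Convertible notes (debt portion): weight = 6.27/19.22 = 0.3262; after-tax cost = 3.43% × (1 − 18.1%) = 2.8092%.
WACC = 0.6738 × 14.5000% + 0.3262 × 2.8092% = 10.6862%.

10.69%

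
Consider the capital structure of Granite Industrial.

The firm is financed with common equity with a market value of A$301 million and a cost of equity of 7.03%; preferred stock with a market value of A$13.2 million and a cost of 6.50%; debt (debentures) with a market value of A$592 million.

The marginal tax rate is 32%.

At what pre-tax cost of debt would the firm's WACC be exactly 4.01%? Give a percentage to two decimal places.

3.56%

Total capital V = 301 + 13.2 + 592 = 906.2.
Equity weight = 301/906.2 = 0.3322.
Preferred weight = 13.2/906.2 = 0.0146.
Debentures weight = 592/906.2 = 0.6533.
Equity contribution = 0.3322 × 7.03% = 2.3351%.
Preferred contribution = 0.0146 × 6.5% = 0.0947%.
Remaining for debt = 4.01% − 2.4297% = 1.5803%.
Rd × (1 − 32%) × 0.6533 = 1.5803%  ⇒  Rd = 3.5573%.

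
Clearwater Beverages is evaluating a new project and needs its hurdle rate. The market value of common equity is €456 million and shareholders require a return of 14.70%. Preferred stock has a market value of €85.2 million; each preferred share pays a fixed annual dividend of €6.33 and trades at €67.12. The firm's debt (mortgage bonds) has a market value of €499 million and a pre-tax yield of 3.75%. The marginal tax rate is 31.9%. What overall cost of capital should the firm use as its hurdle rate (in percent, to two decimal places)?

8.44%

Cost of preferred: Rp = 6.33 / 67.12 = 9.4309%.
Total capital V = 456 + 85.2 + 499 = 1040.2.
Equity: weight = 456/1040.2 = 0.4384; cost = 14.7%.
Preferred: weight = 85.2/1040.2 = 0.0819; cost = 9.4309%.
Mortgage bonds: weight = 499/1040.2 = 0.4797; after-tax cost = 3.75% × (1 − 31.9%) = 2.5537%.
WACC = 0.4384 × 14.7000% + 0.0819 × 9.4309% + 0.4797 × 2.5537% = 8.4417%.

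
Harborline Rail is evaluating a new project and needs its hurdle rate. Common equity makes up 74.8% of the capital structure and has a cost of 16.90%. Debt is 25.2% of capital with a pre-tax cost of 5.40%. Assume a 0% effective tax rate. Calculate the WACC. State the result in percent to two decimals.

14.00%

After-tax cost of debt = 5.4% × (1 − 0%) = 5.4000%.
WACC = 0.748 × 16.9000% + 0.252 × 5.4000% = 14.0020%.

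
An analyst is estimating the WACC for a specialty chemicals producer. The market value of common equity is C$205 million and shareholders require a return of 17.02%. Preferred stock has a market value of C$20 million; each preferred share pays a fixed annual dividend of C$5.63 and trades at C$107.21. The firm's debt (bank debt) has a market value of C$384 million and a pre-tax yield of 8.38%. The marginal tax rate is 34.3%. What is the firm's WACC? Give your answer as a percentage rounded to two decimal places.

Cost of preferred: Rp = 5.63 / 107.21 = 5.2514%.
Total capital V = 205 + 20 + 384 = 609.
Equity: weight = 205/609 = 0.3366; cost = 17.02%.
Preferred: weight = 20/609 = 0.0328; cost = 5.2514%.
Bank debt: weight = 384/609 = 0.6305; after-tax cost = 8.38% × (1 − 34.3%) = 5.5057%.
WACC = 0.3366 × 17.0200% + 0.0328 × 5.2514% + 0.6305 × 5.5057% = 9.3732%.

9.37%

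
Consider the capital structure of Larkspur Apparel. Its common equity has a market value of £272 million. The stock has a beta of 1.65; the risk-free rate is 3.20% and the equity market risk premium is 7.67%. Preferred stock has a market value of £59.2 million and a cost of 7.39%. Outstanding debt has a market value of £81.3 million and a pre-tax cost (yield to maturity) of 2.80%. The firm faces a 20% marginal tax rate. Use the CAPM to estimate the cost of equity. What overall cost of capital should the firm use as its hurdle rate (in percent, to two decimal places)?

Cost of equity via CAPM: Re = 3.2% + 1.65 × 7.67% = 15.8555%.
Total capital V = 272 + 59.2 + 81.3 = 412.5.
Equity: weight = 272/412.5 = 0.6594; cost = 15.8555%.
Preferred: weight = 59.2/412.5 = 0.1435; cost = 7.39%.
Debt: weight = 81.3/412.5 = 0.1971; after-tax cost = 2.8% × (1 − 20%) = 2.2400%.
WACC = 0.6594 × 15.8555% + 0.1435 × 7.3900% + 0.1971 × 2.2400% = 11.9571%.

11.96%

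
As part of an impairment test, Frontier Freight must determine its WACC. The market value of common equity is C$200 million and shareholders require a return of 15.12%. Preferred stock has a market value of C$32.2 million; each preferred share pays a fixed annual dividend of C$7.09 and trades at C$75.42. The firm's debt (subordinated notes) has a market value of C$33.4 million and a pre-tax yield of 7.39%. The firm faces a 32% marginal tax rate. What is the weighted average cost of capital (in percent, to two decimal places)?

13.16%

Cost of preferred: Rp = 7.09 / 75.42 = 9.4007%.
Total capital V = 200 + 32.2 + 33.4 = 265.6.
Equity: weight = 200/265.6 = 0.7530; cost = 15.12%.
Preferred: weight = 32.2/265.6 = 0.1212; cost = 9.4007%.
Subordinated notes: weight = 33.4/265.6 = 0.1258; after-tax cost = 7.39% × (1 − 32%) = 5.0252%.
WACC = 0.7530 × 15.1200% + 0.1212 × 9.4007% + 0.1258 × 5.0252% = 13.1572%.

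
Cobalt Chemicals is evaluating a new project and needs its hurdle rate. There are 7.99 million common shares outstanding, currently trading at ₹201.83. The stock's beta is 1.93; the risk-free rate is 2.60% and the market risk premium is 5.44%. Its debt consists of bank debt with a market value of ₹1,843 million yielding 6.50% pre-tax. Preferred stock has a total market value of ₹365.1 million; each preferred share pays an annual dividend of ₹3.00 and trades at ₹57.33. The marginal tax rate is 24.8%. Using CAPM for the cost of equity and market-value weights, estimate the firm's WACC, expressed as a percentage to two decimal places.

8.39%

Cost of equity via CAPM: Re = 2.6% + 1.93 × 5.44% = 13.0992%.
Cost of preferred: Rp = 3.0 / 57.33 = 5.2329%.
Market value of equity E = 201.83 × 7.99m = 1612.6217m.
Total capital V = 1612.6217 + 365.1 + 1843 = 3820.7217.
Equity: weight = 1612.6217/3820.7217 = 0.4221; cost = 13.0992%.
Preferred: weight = 365.1/3820.7217 = 0.0956; cost = 5.2329%.
Bank debt: weight = 1843/3820.7217 = 0.4824; after-tax cost = 6.5% × (1 − 24.8%) = 4.8880%.
WACC = 0.4221 × 13.0992% + 0.0956 × 5.2329% + 0.4824 × 4.8880% = 8.3867%.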